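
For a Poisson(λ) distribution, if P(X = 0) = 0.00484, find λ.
λ = 5.3308

For a Poisson(λ) distribution, the PMF at 0 is:
P(X = 0) = λ^0 e^(-λ) / 0! = e^(-λ)

Given P(X = 0) = 0.00484:
e^(-λ) = 0.00484
-λ = ln(0.00484)
λ = -ln(0.00484) = 5.3308

Verification: e^(-5.3308) = 0.00484 ✓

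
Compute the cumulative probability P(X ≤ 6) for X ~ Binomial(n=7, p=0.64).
0.956020

We have X ~ Binomial(n=7, p=0.64).

The CDF gives us P(X ≤ k).

Using the CDF:
P(X ≤ 6) = 0.956020

This means there's approximately a 95.6% chance that X is at most 6.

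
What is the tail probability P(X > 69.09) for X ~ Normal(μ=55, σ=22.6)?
0.266494

We have X ~ Normal(μ=55, σ=22.6).

P(X > 69.09) = 1 - P(X ≤ 69.09)
                = 1 - F(69.09)
                = 1 - 0.733506
                = 0.266494

So there's approximately a 26.6% chance that X exceeds 69.09.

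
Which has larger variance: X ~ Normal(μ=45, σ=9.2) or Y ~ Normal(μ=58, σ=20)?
Y has larger variance (400.0000 > 84.6400)

Compute the variance for each distribution:

X ~ Normal(μ=45, σ=9.2):
Var(X) = 84.6400

Y ~ Normal(μ=58, σ=20):
Var(Y) = 400.0000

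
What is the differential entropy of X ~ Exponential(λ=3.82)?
-0.3403 nats

We have X ~ Exponential(λ=3.82).

The differential entropy measures the uncertainty or information content of the distribution.

For an Exponential distribution with λ=3.82:
h(X) = -0.3403 nats

(In bits, this would be -0.4909 bits.)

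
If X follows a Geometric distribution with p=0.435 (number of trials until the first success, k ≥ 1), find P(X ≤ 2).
0.680775

We have X ~ Geometric(p=0.435) (number of trials until the first success, k ≥ 1).

The CDF gives us P(X ≤ k).

Using the CDF:
P(X ≤ 2) = 0.680775

This means there's approximately a 68.1% chance that X is at most 2.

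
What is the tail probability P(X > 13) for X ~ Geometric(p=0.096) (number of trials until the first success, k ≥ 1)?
0.269271

We have X ~ Geometric(p=0.096) (number of trials until the first success, k ≥ 1).

P(X > 13) = 1 - P(X ≤ 13)
                = 1 - F(13)
                = 1 - 0.730729
                = 0.269271

So there's approximately a 26.9% chance that X exceeds 13.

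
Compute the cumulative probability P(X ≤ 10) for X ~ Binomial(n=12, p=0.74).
0.859351

We have X ~ Binomial(n=12, p=0.74).

The CDF gives us P(X ≤ k).

Using the CDF:
P(X ≤ 10) = 0.859351

This means there's approximately a 85.9% chance that X is at most 10.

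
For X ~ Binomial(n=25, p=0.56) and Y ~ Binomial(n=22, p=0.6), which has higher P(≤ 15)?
Y has higher probability (P(Y ≤ 15) = 0.8416 > P(X ≤ 15) = 0.7250)

Compute P(≤ 15) for each distribution:

X ~ Binomial(n=25, p=0.56):
P(X ≤ 15) = 0.7250

Y ~ Binomial(n=22, p=0.6):
P(Y ≤ 15) = 0.8416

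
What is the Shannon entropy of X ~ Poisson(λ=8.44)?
2.4748 nats

We have X ~ Poisson(λ=8.44).

The Shannon entropy measures the uncertainty or information content of the distribution.

For a Poisson distribution with λ=8.44:
H(X) = 2.4748 nats

(In bits, this would be 3.5704 bits.)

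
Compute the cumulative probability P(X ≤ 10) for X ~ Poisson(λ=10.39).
0.534368

We have X ~ Poisson(λ=10.39).

The CDF gives us P(X ≤ k).

Using the CDF:
P(X ≤ 10) = 0.534368

This means there's approximately a 53.4% chance that X is at most 10.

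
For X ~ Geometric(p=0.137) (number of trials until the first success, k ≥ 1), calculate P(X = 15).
0.017413

We have X ~ Geometric(p=0.137) (number of trials until the first success, k ≥ 1).

For a Geometric distribution, the PMF gives us the probability of each outcome.

Using the PMF formula:
P(X = 15) = 0.017413

Rounded to 4 decimal places: 0.0174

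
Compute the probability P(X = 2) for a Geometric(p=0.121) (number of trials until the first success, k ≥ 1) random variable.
0.106359

We have X ~ Geometric(p=0.121) (number of trials until the first success, k ≥ 1).

For a Geometric distribution, the PMF gives us the probability of each outcome.

Using the PMF formula:
P(X = 2) = 0.106359

Rounded to 4 decimal places: 0.1064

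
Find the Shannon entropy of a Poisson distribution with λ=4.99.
2.2033 nats

We have X ~ Poisson(λ=4.99).

The Shannon entropy measures the uncertainty or information content of the distribution.

For a Poisson distribution with λ=4.99:
H(X) = 2.2033 nats

(In bits, this would be 3.1788 bits.)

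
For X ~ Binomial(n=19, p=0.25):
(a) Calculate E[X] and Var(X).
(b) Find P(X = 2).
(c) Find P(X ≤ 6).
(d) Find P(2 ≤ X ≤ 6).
(a) E[X] = 4.7500, Var(X) = 3.5625
(b) P(X = 2) = 0.080337
(c) P(X ≤ 6) = 0.825124
(d) P(2 ≤ X ≤ 6) = 0.794117

We have X ~ Binomial(n=19, p=0.25).

(a) Moments:
E[X] = 4.7500
Var(X) = 3.5625
σ = √Var(X) = 1.8875

(b) Point probability using PMF:
P(X = 2) = 0.080337

(c) Cumulative probability using CDF:
P(X ≤ 6) = F(6) = 0.825124

(d) Range probability:
P(2 ≤ X ≤ 6) = P(X ≤ 6) - P(X ≤ 1)
                   = F(6) - F(1)
                   = 0.825124 - 0.031007
                   = 0.794117

This means approximately 79.4% of outcomes fall in the interval [2, 6].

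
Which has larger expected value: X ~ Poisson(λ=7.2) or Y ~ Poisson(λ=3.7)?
X has larger mean (7.2000 > 3.7000)

Compute the expected value for each distribution:

X ~ Poisson(λ=7.2):
E[X] = 7.2000

Y ~ Poisson(λ=3.7):
E[Y] = 3.7000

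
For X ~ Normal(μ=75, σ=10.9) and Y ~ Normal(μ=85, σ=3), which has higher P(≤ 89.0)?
Y has higher probability (P(Y ≤ 89.0) = 0.9088 > P(X ≤ 89.0) = 0.9005)

Compute P(≤ 89.0) for each distribution:

X ~ Normal(μ=75, σ=10.9):
P(X ≤ 89.0) = 0.9005

Y ~ Normal(μ=85, σ=3):
P(Y ≤ 89.0) = 0.9088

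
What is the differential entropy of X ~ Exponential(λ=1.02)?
0.9802 nats

We have X ~ Exponential(λ=1.02).

The differential entropy measures the uncertainty or information content of the distribution.

For an Exponential distribution with λ=1.02:
h(X) = 0.9802 nats

(In bits, this would be 1.4141 bits.)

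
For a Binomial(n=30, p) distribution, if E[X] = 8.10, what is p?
p = 0.27

For a Binomial(n, p) distribution:
E[X] = n × p

Given n = 30 and E[X] = 8.10:
8.10 = 30 × p
p = 8.10 / 30 = 0.27

Verification: Binomial(30, 0.27) has E[X] = 8.10 ✓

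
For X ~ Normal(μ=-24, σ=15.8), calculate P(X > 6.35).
0.027373

We have X ~ Normal(μ=-24, σ=15.8).

P(X > 6.35) = 1 - P(X ≤ 6.35)
                = 1 - F(6.35)
                = 1 - 0.972627
                = 0.027373

So there's approximately a 2.7% chance that X exceeds 6.35.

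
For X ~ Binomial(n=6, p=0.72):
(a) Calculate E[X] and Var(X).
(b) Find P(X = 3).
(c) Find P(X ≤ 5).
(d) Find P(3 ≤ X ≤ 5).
(a) E[X] = 4.3200, Var(X) = 1.2096
(b) P(X = 3) = 0.163871
(c) P(X ≤ 5) = 0.860686
(d) P(3 ≤ X ≤ 5) = 0.804974

We have X ~ Binomial(n=6, p=0.72).

(a) Moments:
E[X] = 4.3200
Var(X) = 1.2096
σ = √Var(X) = 1.0998

(b) Point probability using PMF:
P(X = 3) = 0.163871

(c) Cumulative probability using CDF:
P(X ≤ 5) = F(5) = 0.860686

(d) Range probability:
P(3 ≤ X ≤ 5) = P(X ≤ 5) - P(X ≤ 2)
                   = F(5) - F(2)
                   = 0.860686 - 0.055712
                   = 0.804974

This means approximately 80.5% of outcomes fall in the interval [3, 5].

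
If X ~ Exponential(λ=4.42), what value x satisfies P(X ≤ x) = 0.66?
0.2441

We have X ~ Exponential(λ=4.42).

We want to find x such that P(X ≤ x) = 0.66.

This is the 66th percentile, which means 66% of values fall below this point.

Using the inverse CDF (quantile function):
x = F⁻¹(0.66) = 0.2441

Verification: P(X ≤ 0.2441) = 0.66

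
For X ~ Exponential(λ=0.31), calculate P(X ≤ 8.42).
0.926480

We have X ~ Exponential(λ=0.31).

The CDF gives us P(X ≤ k).

Using the CDF:
P(X ≤ 8.42) = 0.926480

This means there's approximately a 92.6% chance that X is at most 8.42.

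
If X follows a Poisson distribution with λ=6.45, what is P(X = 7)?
0.145642

We have X ~ Poisson(λ=6.45).

For a Poisson distribution, the PMF gives us the probability of each outcome.

Using the PMF formula:
P(X = 7) = 0.145642

Rounded to 4 decimal places: 0.1456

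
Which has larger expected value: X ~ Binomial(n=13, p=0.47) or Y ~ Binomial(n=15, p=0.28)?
X has larger mean (6.1100 > 4.2000)

Compute the expected value for each distribution:

X ~ Binomial(n=13, p=0.47):
E[X] = 6.1100

Y ~ Binomial(n=15, p=0.28):
E[Y] = 4.2000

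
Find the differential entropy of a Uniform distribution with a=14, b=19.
1.6094 nats

We have X ~ Uniform(a=14, b=19).

The differential entropy measures the uncertainty or information content of the distribution.

For a Uniform distribution with a=14, b=19:
h(X) = 1.6094 nats

(In bits, this would be 2.3219 bits.)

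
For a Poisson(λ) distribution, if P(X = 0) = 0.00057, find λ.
λ = 7.4699

For a Poisson(λ) distribution, the PMF at 0 is:
P(X = 0) = λ^0 e^(-λ) / 0! = e^(-λ)

Given P(X = 0) = 0.00057:
e^(-λ) = 0.00057
-λ = ln(0.00057)
λ = -ln(0.00057) = 7.4699

Verification: e^(-7.4699) = 0.00057 ✓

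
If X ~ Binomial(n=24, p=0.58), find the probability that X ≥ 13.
0.723493

We have X ~ Binomial(n=24, p=0.58).

For discrete distributions, P(X ≥ 13) = 1 - P(X ≤ 12).

P(X ≤ 12) = 0.276507
P(X ≥ 13) = 1 - 0.276507 = 0.723493

So there's approximately a 72.3% chance that X is at least 13.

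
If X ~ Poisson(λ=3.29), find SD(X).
1.8138

We have X ~ Poisson(λ=3.29).

For a Poisson distribution with λ=3.29:
σ = √Var(X) = 1.8138

The standard deviation is the square root of the variance.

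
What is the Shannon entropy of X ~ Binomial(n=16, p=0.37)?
2.0749 nats

We have X ~ Binomial(n=16, p=0.37).

The Shannon entropy measures the uncertainty or information content of the distribution.

For a Binomial distribution with n=16, p=0.37:
H(X) = 2.0749 nats

(In bits, this would be 2.9935 bits.)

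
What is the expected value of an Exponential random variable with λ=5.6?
0.1786

We have X ~ Exponential(λ=5.6).

For an Exponential distribution with λ=5.6:
E[X] = 0.1786

This is the expected (average) value of X.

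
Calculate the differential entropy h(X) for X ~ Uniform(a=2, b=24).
3.0910 nats

We have X ~ Uniform(a=2, b=24).

The differential entropy measures the uncertainty or information content of the distribution.

For a Uniform distribution with a=2, b=24:
h(X) = 3.0910 nats

(In bits, this would be 4.4594 bits.)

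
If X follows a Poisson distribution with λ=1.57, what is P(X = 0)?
0.208045

We have X ~ Poisson(λ=1.57).

For a Poisson distribution, the PMF gives us the probability of each outcome.

Using the PMF formula:
P(X = 0) = 0.208045

Rounded to 4 decimal places: 0.2080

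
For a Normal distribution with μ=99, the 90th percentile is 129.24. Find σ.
σ = 23.5964

For X ~ Normal(μ, σ), the p-th percentile satisfies x = μ + z_p × σ,
where z_p = Φ⁻¹(p) is the standard normal quantile.

Step 1: z_{0.9} = Φ⁻¹(0.9) = 1.2816

Step 2: Solve for σ:
129.24 = 99 + 1.2816 × σ
σ = (129.24 - 99) / 1.2816
σ = 30.24 / 1.2816
σ = 23.5964

Verification: μ + z × σ = 99 + 1.2816 × 23.5964 = 129.24 ✓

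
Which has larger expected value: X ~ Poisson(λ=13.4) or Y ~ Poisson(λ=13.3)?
X has larger mean (13.4000 > 13.3000)

Compute the expected value for each distribution:

X ~ Poisson(λ=13.4):
E[X] = 13.4000

Y ~ Poisson(λ=13.3):
E[Y] = 13.3000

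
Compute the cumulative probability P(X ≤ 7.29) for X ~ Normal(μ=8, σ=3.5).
0.419623

We have X ~ Normal(μ=8, σ=3.5).

The CDF gives us P(X ≤ k).

Using the CDF:
P(X ≤ 7.29) = 0.419623

This means there's approximately a 42.0% chance that X is at most 7.29.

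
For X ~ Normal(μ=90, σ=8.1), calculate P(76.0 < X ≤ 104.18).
0.918035

We have X ~ Normal(μ=90, σ=8.1).

To find P(76.0 < X ≤ 104.18), we use:
P(76.0 < X ≤ 104.18) = P(X ≤ 104.18) - P(X ≤ 76.0)
                 = F(104.18) - F(76.0)
                 = 0.959994 - 0.041959
                 = 0.918035

So there's approximately a 91.8% chance that X falls in this range.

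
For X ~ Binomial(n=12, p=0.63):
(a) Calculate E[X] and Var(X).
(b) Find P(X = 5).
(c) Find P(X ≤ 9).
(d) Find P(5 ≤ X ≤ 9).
(a) E[X] = 7.5600, Var(X) = 2.7972
(b) P(X = 5) = 0.074617
(c) P(X ≤ 9) = 0.879548
(d) P(5 ≤ X ≤ 9) = 0.843609

We have X ~ Binomial(n=12, p=0.63).

(a) Moments:
E[X] = 7.5600
Var(X) = 2.7972
σ = √Var(X) = 1.6725

(b) Point probability using PMF:
P(X = 5) = 0.074617

(c) Cumulative probability using CDF:
P(X ≤ 9) = F(9) = 0.879548

(d) Range probability:
P(5 ≤ X ≤ 9) = P(X ≤ 9) - P(X ≤ 4)
                   = F(9) - F(4)
                   = 0.879548 - 0.035939
                   = 0.843609

This means approximately 84.4% of outcomes fall in the interval [5, 9].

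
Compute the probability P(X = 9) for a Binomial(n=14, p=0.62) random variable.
0.214737

We have X ~ Binomial(n=14, p=0.62).

For a Binomial distribution, the PMF gives us the probability of each outcome.

Using the PMF formula:
P(X = 9) = 0.214737

Rounded to 4 decimal places: 0.2147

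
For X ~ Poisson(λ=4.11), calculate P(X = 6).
0.109842

We have X ~ Poisson(λ=4.11).

For a Poisson distribution, the PMF gives us the probability of each outcome.

Using the PMF formula:
P(X = 6) = 0.109842

Rounded to 4 decimal places: 0.1098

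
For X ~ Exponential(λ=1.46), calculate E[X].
0.6849

We have X ~ Exponential(λ=1.46).

For an Exponential distribution with λ=1.46:
E[X] = 0.6849

This is the expected (average) value of X.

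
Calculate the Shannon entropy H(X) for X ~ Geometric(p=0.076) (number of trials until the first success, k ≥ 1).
3.5380 nats

We have X ~ Geometric(p=0.076) (number of trials until the first success, k ≥ 1).

The Shannon entropy measures the uncertainty or information content of the distribution.

For a Geometric distribution with p=0.076 (number of trials until the first success, k ≥ 1):
H(X) = 3.5380 nats

(In bits, this would be 5.1043 bits.)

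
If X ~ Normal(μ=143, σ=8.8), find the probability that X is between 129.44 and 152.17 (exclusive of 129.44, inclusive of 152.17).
0.789635

We have X ~ Normal(μ=143, σ=8.8).

To find P(129.44 < X ≤ 152.17), we use:
P(129.44 < X ≤ 152.17) = P(X ≤ 152.17) - P(X ≤ 129.44)
                 = F(152.17) - F(129.44)
                 = 0.851305 - 0.061669
                 = 0.789635

So there's approximately a 79.0% chance that X falls in this range.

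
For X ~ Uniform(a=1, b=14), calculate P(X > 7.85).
0.473077

We have X ~ Uniform(a=1, b=14).

P(X > 7.85) = 1 - P(X ≤ 7.85)
                = 1 - F(7.85)
                = 1 - 0.526923
                = 0.473077

So there's approximately a 47.3% chance that X exceeds 7.85.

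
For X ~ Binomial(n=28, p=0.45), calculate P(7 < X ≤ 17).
0.944283

We have X ~ Binomial(n=28, p=0.45).

To find P(7 < X ≤ 17), we use:
P(7 < X ≤ 17) = P(X ≤ 17) - P(X ≤ 7)
                 = F(17) - F(7)
                 = 0.968507 - 0.024224
                 = 0.944283

So there's approximately a 94.4% chance that X falls in this range.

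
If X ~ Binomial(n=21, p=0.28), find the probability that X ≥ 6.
0.558941

We have X ~ Binomial(n=21, p=0.28).

For discrete distributions, P(X ≥ 6) = 1 - P(X ≤ 5).

P(X ≤ 5) = 0.441059
P(X ≥ 6) = 1 - 0.441059 = 0.558941

So there's approximately a 55.9% chance that X is at least 6.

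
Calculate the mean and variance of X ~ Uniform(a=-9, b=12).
E[X] = 1.5000, Var(X) = 36.7500

We have X ~ Uniform(a=-9, b=12).

For a Uniform distribution with a=-9, b=12:

Expected value:
E[X] = 1.5000

Variance:
Var(X) = 36.7500

Standard deviation:
σ = √Var(X) = 6.0622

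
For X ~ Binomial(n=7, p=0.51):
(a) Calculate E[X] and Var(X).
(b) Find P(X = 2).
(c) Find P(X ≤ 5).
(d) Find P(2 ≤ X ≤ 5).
(a) E[X] = 3.5700, Var(X) = 1.7493
(b) P(X = 2) = 0.154291
(c) P(X ≤ 5) = 0.930671
(d) P(2 ≤ X ≤ 5) = 0.874475

We have X ~ Binomial(n=7, p=0.51).

(a) Moments:
E[X] = 3.5700
Var(X) = 1.7493
σ = √Var(X) = 1.3226

(b) Point probability using PMF:
P(X = 2) = 0.154291

(c) Cumulative probability using CDF:
P(X ≤ 5) = F(5) = 0.930671

(d) Range probability:
P(2 ≤ X ≤ 5) = P(X ≤ 5) - P(X ≤ 1)
                   = F(5) - F(1)
                   = 0.930671 - 0.056196
                   = 0.874475

This means approximately 87.4% of outcomes fall in the interval [2, 5].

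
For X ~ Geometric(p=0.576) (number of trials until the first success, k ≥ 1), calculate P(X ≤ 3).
0.923775

We have X ~ Geometric(p=0.576) (number of trials until the first success, k ≥ 1).

The CDF gives us P(X ≤ k).

Using the CDF:
P(X ≤ 3) = 0.923775

This means there's approximately a 92.4% chance that X is at most 3.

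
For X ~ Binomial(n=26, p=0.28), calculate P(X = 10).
0.082061

We have X ~ Binomial(n=26, p=0.28).

For a Binomial distribution, the PMF gives us the probability of each outcome.

Using the PMF formula:
P(X = 10) = 0.082061

Rounded to 4 decimal places: 0.0821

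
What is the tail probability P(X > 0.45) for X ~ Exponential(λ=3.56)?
0.201493

We have X ~ Exponential(λ=3.56).

P(X > 0.45) = 1 - P(X ≤ 0.45)
                = 1 - F(0.45)
                = 1 - 0.798507
                = 0.201493

So there's approximately a 20.1% chance that X exceeds 0.45.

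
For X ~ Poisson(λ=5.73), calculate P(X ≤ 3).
0.176972

We have X ~ Poisson(λ=5.73).

The CDF gives us P(X ≤ k).

Using the CDF:
P(X ≤ 3) = 0.176972

This means there's approximately a 17.7% chance that X is at most 3.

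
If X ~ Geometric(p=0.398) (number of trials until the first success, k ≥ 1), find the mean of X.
2.5126

We have X ~ Geometric(p=0.398) (number of trials until the first success, k ≥ 1).

For a Geometric distribution with p=0.398 (number of trials until the first success, k ≥ 1):
E[X] = 2.5126

This is the expected (average) value of X.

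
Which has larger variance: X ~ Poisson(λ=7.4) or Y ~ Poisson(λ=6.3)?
X has larger variance (7.4000 > 6.3000)

Compute the variance for each distribution:

X ~ Poisson(λ=7.4):
Var(X) = 7.4000

Y ~ Poisson(λ=6.3):
Var(Y) = 6.3000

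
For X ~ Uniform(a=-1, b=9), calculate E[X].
4.0000

We have X ~ Uniform(a=-1, b=9).

For a Uniform distribution with a=-1, b=9:
E[X] = 4.0000

This is the expected (average) value of X.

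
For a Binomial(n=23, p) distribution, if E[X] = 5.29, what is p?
p = 0.23

For a Binomial(n, p) distribution:
E[X] = n × p

Given n = 23 and E[X] = 5.29:
5.29 = 23 × p
p = 5.29 / 23 = 0.23

Verification: Binomial(23, 0.23) has E[X] = 5.29 ✓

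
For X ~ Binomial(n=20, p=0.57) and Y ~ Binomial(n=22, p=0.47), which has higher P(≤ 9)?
Y has higher probability (P(Y ≤ 9) = 0.3618 > P(X ≤ 9) = 0.1949)

Compute P(≤ 9) for each distribution:

X ~ Binomial(n=20, p=0.57):
P(X ≤ 9) = 0.1949

Y ~ Binomial(n=22, p=0.47):
P(Y ≤ 9) = 0.3618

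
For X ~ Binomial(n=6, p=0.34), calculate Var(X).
1.3464

We have X ~ Binomial(n=6, p=0.34).

For a Binomial distribution with n=6, p=0.34:
Var(X) = 1.3464

The variance measures the spread of the distribution around the mean.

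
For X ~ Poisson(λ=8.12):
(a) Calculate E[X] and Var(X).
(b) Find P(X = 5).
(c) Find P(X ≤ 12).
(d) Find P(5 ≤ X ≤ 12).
(a) E[X] = 8.1200, Var(X) = 8.1200
(b) P(X = 5) = 0.087524
(c) P(X ≤ 12) = 0.930254
(d) P(5 ≤ X ≤ 12) = 0.837288

We have X ~ Poisson(λ=8.12).

(a) Moments:
E[X] = 8.1200
Var(X) = 8.1200
σ = √Var(X) = 2.8496

(b) Point probability using PMF:
P(X = 5) = 0.087524

(c) Cumulative probability using CDF:
P(X ≤ 12) = F(12) = 0.930254

(d) Range probability:
P(5 ≤ X ≤ 12) = P(X ≤ 12) - P(X ≤ 4)
                   = F(12) - F(4)
                   = 0.930254 - 0.092965
                   = 0.837288

This means approximately 83.7% of outcomes fall in the interval [5, 12].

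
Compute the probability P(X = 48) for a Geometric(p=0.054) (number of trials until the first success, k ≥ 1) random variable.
0.003974

We have X ~ Geometric(p=0.054) (number of trials until the first success, k ≥ 1).

For a Geometric distribution, the PMF gives us the probability of each outcome.

Using the PMF formula:
P(X = 48) = 0.003974

Rounded to 4 decimal places: 0.0040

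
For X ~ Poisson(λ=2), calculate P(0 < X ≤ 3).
0.721788

We have X ~ Poisson(λ=2).

To find P(0 < X ≤ 3), we use:
P(0 < X ≤ 3) = P(X ≤ 3) - P(X ≤ 0)
                 = F(3) - F(0)
                 = 0.857123 - 0.135335
                 = 0.721788

So there's approximately a 72.2% chance that X falls in this range.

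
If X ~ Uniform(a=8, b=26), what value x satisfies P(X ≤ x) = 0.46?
16.2800

We have X ~ Uniform(a=8, b=26).

We want to find x such that P(X ≤ x) = 0.46.

This is the 46th percentile, which means 46% of values fall below this point.

Using the inverse CDF (quantile function):
x = F⁻¹(0.46) = 16.2800

Verification: P(X ≤ 16.2800) = 0.46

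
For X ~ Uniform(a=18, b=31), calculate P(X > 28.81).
0.168462

We have X ~ Uniform(a=18, b=31).

P(X > 28.81) = 1 - P(X ≤ 28.81)
                = 1 - F(28.81)
                = 1 - 0.831538
                = 0.168462

So there's approximately a 16.8% chance that X exceeds 28.81.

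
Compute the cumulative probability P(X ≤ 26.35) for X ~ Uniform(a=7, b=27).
0.967500

We have X ~ Uniform(a=7, b=27).

The CDF gives us P(X ≤ k).

Using the CDF:
P(X ≤ 26.35) = 0.967500

This means there's approximately a 96.8% chance that X is at most 26.35.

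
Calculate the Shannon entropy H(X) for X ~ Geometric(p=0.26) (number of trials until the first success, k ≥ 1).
2.2041 nats

We have X ~ Geometric(p=0.26) (number of trials until the first success, k ≥ 1).

The Shannon entropy measures the uncertainty or information content of the distribution.

For a Geometric distribution with p=0.26 (number of trials until the first success, k ≥ 1):
H(X) = 2.2041 nats

(In bits, this would be 3.1798 bits.)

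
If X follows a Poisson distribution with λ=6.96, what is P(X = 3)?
0.053332

We have X ~ Poisson(λ=6.96).

For a Poisson distribution, the PMF gives us the probability of each outcome.

Using the PMF formula:
P(X = 3) = 0.053332

Rounded to 4 decimal places: 0.0533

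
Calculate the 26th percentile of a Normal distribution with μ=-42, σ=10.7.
-48.8838

We have X ~ Normal(μ=-42, σ=10.7).

We want to find x such that P(X ≤ x) = 0.26.

This is the 26th percentile, which means 26% of values fall below this point.

Using the inverse CDF (quantile function):
x = F⁻¹(0.26) = -48.8838

Verification: P(X ≤ -48.8838) = 0.26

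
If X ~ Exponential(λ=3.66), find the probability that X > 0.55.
0.133587

We have X ~ Exponential(λ=3.66).

P(X > 0.55) = 1 - P(X ≤ 0.55)
                = 1 - F(0.55)
                = 1 - 0.866413
                = 0.133587

So there's approximately a 13.4% chance that X exceeds 0.55.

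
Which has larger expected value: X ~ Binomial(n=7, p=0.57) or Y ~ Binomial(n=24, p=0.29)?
Y has larger mean (6.9600 > 3.9900)

Compute the expected value for each distribution:

X ~ Binomial(n=7, p=0.57):
E[X] = 3.9900

Y ~ Binomial(n=24, p=0.29):
E[Y] = 6.9600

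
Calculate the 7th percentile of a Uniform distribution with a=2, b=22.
3.4000

We have X ~ Uniform(a=2, b=22).

We want to find x such that P(X ≤ x) = 0.07.

This is the 7th percentile, which means 7% of values fall below this point.

Using the inverse CDF (quantile function):
x = F⁻¹(0.07) = 3.4000

Verification: P(X ≤ 3.4000) = 0.07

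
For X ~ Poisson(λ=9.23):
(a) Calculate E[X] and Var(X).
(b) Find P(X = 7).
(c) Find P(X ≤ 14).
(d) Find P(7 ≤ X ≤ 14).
(a) E[X] = 9.2300, Var(X) = 9.2300
(b) P(X = 7) = 0.111031
(c) P(X ≤ 14) = 0.950601
(d) P(7 ≤ X ≤ 14) = 0.763975

We have X ~ Poisson(λ=9.23).

(a) Moments:
E[X] = 9.2300
Var(X) = 9.2300
σ = √Var(X) = 3.0381

(b) Point probability using PMF:
P(X = 7) = 0.111031

(c) Cumulative probability using CDF:
P(X ≤ 14) = F(14) = 0.950601

(d) Range probability:
P(7 ≤ X ≤ 14) = P(X ≤ 14) - P(X ≤ 6)
                   = F(14) - F(6)
                   = 0.950601 - 0.186626
                   = 0.763975

This means approximately 76.4% of outcomes fall in the interval [7, 14].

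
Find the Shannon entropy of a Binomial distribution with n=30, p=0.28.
2.3158 nats

We have X ~ Binomial(n=30, p=0.28).

The Shannon entropy measures the uncertainty or information content of the distribution.

For a Binomial distribution with n=30, p=0.28:
H(X) = 2.3158 nats

(In bits, this would be 3.3409 bits.)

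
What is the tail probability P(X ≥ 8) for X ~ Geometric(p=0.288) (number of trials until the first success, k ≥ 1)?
0.092760

We have X ~ Geometric(p=0.288) (number of trials until the first success, k ≥ 1).

For discrete distributions, P(X ≥ 8) = 1 - P(X ≤ 7).

P(X ≤ 7) = 0.907240
P(X ≥ 8) = 1 - 0.907240 = 0.092760

So there's approximately a 9.3% chance that X is at least 8.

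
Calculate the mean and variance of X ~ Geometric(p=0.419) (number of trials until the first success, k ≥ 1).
E[X] = 2.3866, Var(X) = 3.3094

We have X ~ Geometric(p=0.419) (number of trials until the first success, k ≥ 1).

For a Geometric distribution with p=0.419 (number of trials until the first success, k ≥ 1):

Expected value:
E[X] = 2.3866

Variance:
Var(X) = 3.3094

Standard deviation:
σ = √Var(X) = 1.8192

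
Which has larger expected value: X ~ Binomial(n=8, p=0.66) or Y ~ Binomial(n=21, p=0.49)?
Y has larger mean (10.2900 > 5.2800)

Compute the expected value for each distribution:

X ~ Binomial(n=8, p=0.66):
E[X] = 5.2800

Y ~ Binomial(n=21, p=0.49):
E[Y] = 10.2900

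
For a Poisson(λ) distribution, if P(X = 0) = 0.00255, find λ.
λ = 5.9717

For a Poisson(λ) distribution, the PMF at 0 is:
P(X = 0) = λ^0 e^(-λ) / 0! = e^(-λ)

Given P(X = 0) = 0.00255:
e^(-λ) = 0.00255
-λ = ln(0.00255)
λ = -ln(0.00255) = 5.9717

Verification: e^(-5.9717) = 0.00255 ✓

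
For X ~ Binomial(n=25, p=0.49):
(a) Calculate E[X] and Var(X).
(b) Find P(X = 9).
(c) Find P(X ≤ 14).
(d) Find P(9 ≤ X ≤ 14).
(a) E[X] = 12.2500, Var(X) = 6.2475
(b) P(X = 9) = 0.069687
(c) P(X ≤ 14) = 0.815864
(d) P(9 ≤ X ≤ 14) = 0.750123

We have X ~ Binomial(n=25, p=0.49).

(a) Moments:
E[X] = 12.2500
Var(X) = 6.2475
σ = √Var(X) = 2.4995

(b) Point probability using PMF:
P(X = 9) = 0.069687

(c) Cumulative probability using CDF:
P(X ≤ 14) = F(14) = 0.815864

(d) Range probability:
P(9 ≤ X ≤ 14) = P(X ≤ 14) - P(X ≤ 8)
                   = F(14) - F(8)
                   = 0.815864 - 0.065741
                   = 0.750123

This means approximately 75.0% of outcomes fall in the interval [9, 14].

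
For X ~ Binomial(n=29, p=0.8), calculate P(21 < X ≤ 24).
0.506326

We have X ~ Binomial(n=29, p=0.8).

To find P(21 < X ≤ 24), we use:
P(21 < X ≤ 24) = P(X ≤ 24) - P(X ≤ 21)
                 = F(24) - F(21)
                 = 0.716054 - 0.209727
                 = 0.506326

So there's approximately a 50.6% chance that X falls in this range.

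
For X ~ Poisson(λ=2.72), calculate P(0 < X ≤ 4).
0.794043

We have X ~ Poisson(λ=2.72).

To find P(0 < X ≤ 4), we use:
P(0 < X ≤ 4) = P(X ≤ 4) - P(X ≤ 0)
                 = F(4) - F(0)
                 = 0.859917 - 0.065875
                 = 0.794043

So there's approximately a 79.4% chance that X falls in this range.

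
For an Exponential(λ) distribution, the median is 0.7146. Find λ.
λ = 0.9700

For X ~ Exponential(λ), the CDF is F(x) = 1 - e^(-λx).
The median m satisfies F(m) = 0.5:
1 - e^(-λm) = 0.5
e^(-λm) = 0.5
λm = ln(2)
m = ln(2) / λ

Given m = 0.7146:
λ = ln(2) / 0.7146 = 0.693147 / 0.7146 = 0.9700

Verification: ln(2) / 0.9700 = 0.7146 ✓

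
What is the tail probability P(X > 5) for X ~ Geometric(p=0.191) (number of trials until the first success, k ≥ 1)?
0.346531

We have X ~ Geometric(p=0.191) (number of trials until the first success, k ≥ 1).

P(X > 5) = 1 - P(X ≤ 5)
                = 1 - F(5)
                = 1 - 0.653469
                = 0.346531

So there's approximately a 34.7% chance that X exceeds 5.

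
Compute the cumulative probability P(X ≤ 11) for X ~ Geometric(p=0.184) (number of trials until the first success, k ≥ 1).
0.893195

We have X ~ Geometric(p=0.184) (number of trials until the first success, k ≥ 1).

The CDF gives us P(X ≤ k).

Using the CDF:
P(X ≤ 11) = 0.893195

This means there's approximately a 89.3% chance that X is at most 11.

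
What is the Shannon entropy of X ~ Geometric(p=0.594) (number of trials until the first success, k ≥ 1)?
1.1370 nats

We have X ~ Geometric(p=0.594) (number of trials until the first success, k ≥ 1).

The Shannon entropy measures the uncertainty or information content of the distribution.

For a Geometric distribution with p=0.594 (number of trials until the first success, k ≥ 1):
H(X) = 1.1370 nats

(In bits, this would be 1.6403 bits.)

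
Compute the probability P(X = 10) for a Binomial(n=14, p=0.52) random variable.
0.076813

We have X ~ Binomial(n=14, p=0.52).

For a Binomial distribution, the PMF gives us the probability of each outcome.

Using the PMF formula:
P(X = 10) = 0.076813

Rounded to 4 decimal places: 0.0768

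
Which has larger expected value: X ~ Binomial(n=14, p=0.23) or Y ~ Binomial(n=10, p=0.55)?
Y has larger mean (5.5000 > 3.2200)

Compute the expected value for each distribution:

X ~ Binomial(n=14, p=0.23):
E[X] = 3.2200

Y ~ Binomial(n=10, p=0.55):
E[Y] = 5.5000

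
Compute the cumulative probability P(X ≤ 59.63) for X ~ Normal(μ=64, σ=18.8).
0.408095

We have X ~ Normal(μ=64, σ=18.8).

The CDF gives us P(X ≤ k).

Using the CDF:
P(X ≤ 59.63) = 0.408095

This means there's approximately a 40.8% chance that X is at most 59.63.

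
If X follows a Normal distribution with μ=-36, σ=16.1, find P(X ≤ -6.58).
0.966175

We have X ~ Normal(μ=-36, σ=16.1).

The CDF gives us P(X ≤ k).

Using the CDF:
P(X ≤ -6.58) = 0.966175

This means there's approximately a 96.6% chance that X is at most -6.58.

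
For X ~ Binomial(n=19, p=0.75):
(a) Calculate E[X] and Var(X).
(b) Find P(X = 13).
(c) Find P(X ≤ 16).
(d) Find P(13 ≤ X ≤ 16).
(a) E[X] = 14.2500, Var(X) = 3.5625
(b) P(X = 13) = 0.157369
(c) P(X ≤ 16) = 0.888655
(d) P(13 ≤ X ≤ 16) = 0.713779

We have X ~ Binomial(n=19, p=0.75).

(a) Moments:
E[X] = 14.2500
Var(X) = 3.5625
σ = √Var(X) = 1.8875

(b) Point probability using PMF:
P(X = 13) = 0.157369

(c) Cumulative probability using CDF:
P(X ≤ 16) = F(16) = 0.888655

(d) Range probability:
P(13 ≤ X ≤ 16) = P(X ≤ 16) - P(X ≤ 12)
                   = F(16) - F(12)
                   = 0.888655 - 0.174876
                   = 0.713779

This means approximately 71.4% of outcomes fall in the interval [13, 16].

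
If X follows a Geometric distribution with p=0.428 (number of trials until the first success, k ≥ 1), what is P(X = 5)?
0.045817

We have X ~ Geometric(p=0.428) (number of trials until the first success, k ≥ 1).

For a Geometric distribution, the PMF gives us the probability of each outcome.

Using the PMF formula:
P(X = 5) = 0.045817

Rounded to 4 decimal places: 0.0458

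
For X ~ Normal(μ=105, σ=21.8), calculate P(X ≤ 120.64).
0.763446

We have X ~ Normal(μ=105, σ=21.8).

The CDF gives us P(X ≤ k).

Using the CDF:
P(X ≤ 120.64) = 0.763446

This means there's approximately a 76.3% chance that X is at most 120.64.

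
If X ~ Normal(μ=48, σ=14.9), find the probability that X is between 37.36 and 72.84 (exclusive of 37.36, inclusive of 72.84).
0.714670

We have X ~ Normal(μ=48, σ=14.9).

To find P(37.36 < X ≤ 72.84), we use:
P(37.36 < X ≤ 72.84) = P(X ≤ 72.84) - P(X ≤ 37.36)
                 = F(72.84) - F(37.36)
                 = 0.952254 - 0.237585
                 = 0.714670

So there's approximately a 71.5% chance that X falls in this range.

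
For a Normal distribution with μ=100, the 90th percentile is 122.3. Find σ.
σ = 17.4008

For X ~ Normal(μ, σ), the p-th percentile satisfies x = μ + z_p × σ,
where z_p = Φ⁻¹(p) is the standard normal quantile.

Step 1: z_{0.9} = Φ⁻¹(0.9) = 1.2816

Step 2: Solve for σ:
122.3 = 100 + 1.2816 × σ
σ = (122.3 - 100) / 1.2816
σ = 22.30 / 1.2816
σ = 17.4008

Verification: μ + z × σ = 100 + 1.2816 × 17.4008 = 122.30 ✓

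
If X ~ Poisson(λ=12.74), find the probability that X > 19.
0.036022

We have X ~ Poisson(λ=12.74).

P(X > 19) = 1 - P(X ≤ 19)
                = 1 - F(19)
                = 1 - 0.963978
                = 0.036022

So there's approximately a 3.6% chance that X exceeds 19.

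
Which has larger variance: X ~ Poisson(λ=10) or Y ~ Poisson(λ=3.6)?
X has larger variance (10.0000 > 3.6000)

Compute the variance for each distribution:

X ~ Poisson(λ=10):
Var(X) = 10.0000

Y ~ Poisson(λ=3.6):
Var(Y) = 3.6000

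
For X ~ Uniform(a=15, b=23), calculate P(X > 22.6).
0.050000

We have X ~ Uniform(a=15, b=23).

P(X > 22.6) = 1 - P(X ≤ 22.6)
                = 1 - F(22.6)
                = 1 - 0.950000
                = 0.050000

So there's approximately a 5.0% chance that X exceeds 22.6.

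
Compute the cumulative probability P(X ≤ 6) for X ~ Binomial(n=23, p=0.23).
0.734826

We have X ~ Binomial(n=23, p=0.23).

The CDF gives us P(X ≤ k).

Using the CDF:
P(X ≤ 6) = 0.734826

This means there's approximately a 73.5% chance that X is at most 6.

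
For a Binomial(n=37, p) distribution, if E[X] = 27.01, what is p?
p = 0.73

For a Binomial(n, p) distribution:
E[X] = n × p

Given n = 37 and E[X] = 27.01:
27.01 = 37 × p
p = 27.01 / 37 = 0.73

Verification: Binomial(37, 0.73) has E[X] = 27.01 ✓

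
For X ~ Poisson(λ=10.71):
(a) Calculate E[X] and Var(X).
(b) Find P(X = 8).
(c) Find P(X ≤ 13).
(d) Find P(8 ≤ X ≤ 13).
(a) E[X] = 10.7100, Var(X) = 10.7100
(b) P(X = 8) = 0.095830
(c) P(X ≤ 13) = 0.807409
(d) P(8 ≤ X ≤ 13) = 0.644483

We have X ~ Poisson(λ=10.71).

(a) Moments:
E[X] = 10.7100
Var(X) = 10.7100
σ = √Var(X) = 3.2726

(b) Point probability using PMF:
P(X = 8) = 0.095830

(c) Cumulative probability using CDF:
P(X ≤ 13) = F(13) = 0.807409

(d) Range probability:
P(8 ≤ X ≤ 13) = P(X ≤ 13) - P(X ≤ 7)
                   = F(13) - F(7)
                   = 0.807409 - 0.162925
                   = 0.644483

This means approximately 64.4% of outcomes fall in the interval [8, 13].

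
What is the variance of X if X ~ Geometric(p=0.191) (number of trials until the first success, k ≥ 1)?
22.1759

We have X ~ Geometric(p=0.191) (number of trials until the first success, k ≥ 1).

For a Geometric distribution with p=0.191 (number of trials until the first success, k ≥ 1):
Var(X) = 22.1759

The variance measures the spread of the distribution around the mean.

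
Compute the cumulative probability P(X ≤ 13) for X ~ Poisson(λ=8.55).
0.946587

We have X ~ Poisson(λ=8.55).

The CDF gives us P(X ≤ k).

Using the CDF:
P(X ≤ 13) = 0.946587

This means there's approximately a 94.7% chance that X is at most 13.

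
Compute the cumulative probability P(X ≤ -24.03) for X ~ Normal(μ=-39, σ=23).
0.742435

We have X ~ Normal(μ=-39, σ=23).

The CDF gives us P(X ≤ k).

Using the CDF:
P(X ≤ -24.03) = 0.742435

This means there's approximately a 74.2% chance that X is at most -24.03.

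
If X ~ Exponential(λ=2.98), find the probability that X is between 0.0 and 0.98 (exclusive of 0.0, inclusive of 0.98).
0.946088

We have X ~ Exponential(λ=2.98).

To find P(0.0 < X ≤ 0.98), we use:
P(0.0 < X ≤ 0.98) = P(X ≤ 0.98) - P(X ≤ 0.0)
                 = F(0.98) - F(0.0)
                 = 0.946088 - 0.000000
                 = 0.946088

So there's approximately a 94.6% chance that X falls in this range.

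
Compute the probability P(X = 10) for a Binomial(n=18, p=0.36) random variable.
0.045032

We have X ~ Binomial(n=18, p=0.36).

For a Binomial distribution, the PMF gives us the probability of each outcome.

Using the PMF formula:
P(X = 10) = 0.045032

Rounded to 4 decimal places: 0.0450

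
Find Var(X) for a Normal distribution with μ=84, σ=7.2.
51.8400

We have X ~ Normal(μ=84, σ=7.2).

For a Normal distribution with μ=84, σ=7.2:
Var(X) = 51.8400

The variance measures the spread of the distribution around the mean.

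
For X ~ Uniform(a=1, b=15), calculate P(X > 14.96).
0.002857

We have X ~ Uniform(a=1, b=15).

P(X > 14.96) = 1 - P(X ≤ 14.96)
                = 1 - F(14.96)
                = 1 - 0.997143
                = 0.002857

So there's approximately a 0.3% chance that X exceeds 14.96.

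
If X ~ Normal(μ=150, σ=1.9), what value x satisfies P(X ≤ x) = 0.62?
150.5804

We have X ~ Normal(μ=150, σ=1.9).

We want to find x such that P(X ≤ x) = 0.62.

This is the 62nd percentile, which means 62% of values fall below this point.

Using the inverse CDF (quantile function):
x = F⁻¹(0.62) = 150.5804

Verification: P(X ≤ 150.5804) = 0.62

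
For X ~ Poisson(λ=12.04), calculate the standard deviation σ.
3.4699

We have X ~ Poisson(λ=12.04).

For a Poisson distribution with λ=12.04:
σ = √Var(X) = 3.4699

The standard deviation is the square root of the variance.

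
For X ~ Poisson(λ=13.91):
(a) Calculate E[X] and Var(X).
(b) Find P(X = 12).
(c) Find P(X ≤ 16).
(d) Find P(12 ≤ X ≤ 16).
(a) E[X] = 13.9100, Var(X) = 13.9100
(b) P(X = 12) = 0.099667
(c) P(X ≤ 16) = 0.763657
(d) P(12 ≤ X ≤ 16) = 0.495952

We have X ~ Poisson(λ=13.91).

(a) Moments:
E[X] = 13.9100
Var(X) = 13.9100
σ = √Var(X) = 3.7296

(b) Point probability using PMF:
P(X = 12) = 0.099667

(c) Cumulative probability using CDF:
P(X ≤ 16) = F(16) = 0.763657

(d) Range probability:
P(12 ≤ X ≤ 16) = P(X ≤ 16) - P(X ≤ 11)
                   = F(16) - F(11)
                   = 0.763657 - 0.267705
                   = 0.495952

This means approximately 49.6% of outcomes fall in the interval [12, 16].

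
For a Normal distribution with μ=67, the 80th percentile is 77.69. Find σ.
σ = 12.7017

For X ~ Normal(μ, σ), the p-th percentile satisfies x = μ + z_p × σ,
where z_p = Φ⁻¹(p) is the standard normal quantile.

Step 1: z_{0.8} = Φ⁻¹(0.8) = 0.8416

Step 2: Solve for σ:
77.69 = 67 + 0.8416 × σ
σ = (77.69 - 67) / 0.8416
σ = 10.69 / 0.8416
σ = 12.7017

Verification: μ + z × σ = 67 + 0.8416 × 12.7017 = 77.69 ✓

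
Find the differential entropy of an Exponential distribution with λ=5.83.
-0.7630 nats

We have X ~ Exponential(λ=5.83).

The differential entropy measures the uncertainty or information content of the distribution.

For an Exponential distribution with λ=5.83:
h(X) = -0.7630 nats

(In bits, this would be -1.1008 bits.)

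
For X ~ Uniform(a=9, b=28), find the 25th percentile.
13.7500

We have X ~ Uniform(a=9, b=28).

We want to find x such that P(X ≤ x) = 0.25.

This is the 25th percentile, which means 25% of values fall below this point.

Using the inverse CDF (quantile function):
x = F⁻¹(0.25) = 13.7500

Verification: P(X ≤ 13.7500) = 0.25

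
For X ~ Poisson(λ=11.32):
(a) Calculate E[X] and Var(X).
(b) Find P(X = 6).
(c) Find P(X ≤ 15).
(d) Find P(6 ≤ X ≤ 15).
(a) E[X] = 11.3200, Var(X) = 11.3200
(b) P(X = 6) = 0.035443
(c) P(X ≤ 15) = 0.889329
(d) P(6 ≤ X ≤ 15) = 0.858387

We have X ~ Poisson(λ=11.32).

(a) Moments:
E[X] = 11.3200
Var(X) = 11.3200
σ = √Var(X) = 3.3645

(b) Point probability using PMF:
P(X = 6) = 0.035443

(c) Cumulative probability using CDF:
P(X ≤ 15) = F(15) = 0.889329

(d) Range probability:
P(6 ≤ X ≤ 15) = P(X ≤ 15) - P(X ≤ 5)
                   = F(15) - F(5)
                   = 0.889329 - 0.030942
                   = 0.858387

This means approximately 85.8% of outcomes fall in the interval [6, 15].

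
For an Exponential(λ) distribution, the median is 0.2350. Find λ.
λ = 2.9496

For X ~ Exponential(λ), the CDF is F(x) = 1 - e^(-λx).
The median m satisfies F(m) = 0.5:
1 - e^(-λm) = 0.5
e^(-λm) = 0.5
λm = ln(2)
m = ln(2) / λ

Given m = 0.2350:
λ = ln(2) / 0.2350 = 0.693147 / 0.2350 = 2.9496

Verification: ln(2) / 2.9496 = 0.2350 ✓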